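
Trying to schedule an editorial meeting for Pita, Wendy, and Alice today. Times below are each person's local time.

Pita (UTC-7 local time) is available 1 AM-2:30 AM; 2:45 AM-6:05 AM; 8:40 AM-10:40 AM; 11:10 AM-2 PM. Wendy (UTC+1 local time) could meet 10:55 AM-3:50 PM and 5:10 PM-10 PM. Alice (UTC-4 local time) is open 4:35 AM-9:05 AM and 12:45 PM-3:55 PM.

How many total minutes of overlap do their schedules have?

350

Pita in UTC: 08:00-09:30, 09:45-13:05, 15:40-17:40, 18:10-21:00 (add 7h to convert from UTC-7).
Wendy in UTC: 09:55-14:50, 16:10-21:00 (subtract 1h to convert from UTC+1).
Alice in UTC: 08:35-13:05, 16:45-19:55 (add 4h to convert from UTC-4).
Pita ∩ Wendy: 09:55-13:05, 16:10-17:40, 18:10-21:00.
Pita ∩ Wendy ∩ Alice: 09:55-13:05, 16:45-17:40, 18:10-19:55.
Summing the common windows: 190 + 55 + 105 = 350 minutes.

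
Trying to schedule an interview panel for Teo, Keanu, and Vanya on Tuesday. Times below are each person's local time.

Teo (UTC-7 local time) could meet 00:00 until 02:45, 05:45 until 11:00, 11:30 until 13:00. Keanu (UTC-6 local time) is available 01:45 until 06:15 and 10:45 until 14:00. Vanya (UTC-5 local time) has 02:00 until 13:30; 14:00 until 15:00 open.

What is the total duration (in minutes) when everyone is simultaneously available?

Teo in UTC: 07:00-09:45, 12:45-18:00, 18:30-20:00 (add 7h to convert from UTC-7).
Keanu in UTC: 07:45-12:15, 16:45-20:00 (add 6h to convert from UTC-6).
Vanya in UTC: 07:00-18:30, 19:00-20:00 (add 5h to convert from UTC-5).
Teo ∩ Keanu: 07:45-09:45, 16:45-18:00, 18:30-20:00.
Teo ∩ Keanu ∩ Vanya: 07:45-09:45, 16:45-18:00, 19:00-20:00.
So the common availability across everyone is 07:45-09:45, 16:45-18:00, 19:00-20:00.
Summing the common windows: 120 + 75 + 60 = 255 minutes.

255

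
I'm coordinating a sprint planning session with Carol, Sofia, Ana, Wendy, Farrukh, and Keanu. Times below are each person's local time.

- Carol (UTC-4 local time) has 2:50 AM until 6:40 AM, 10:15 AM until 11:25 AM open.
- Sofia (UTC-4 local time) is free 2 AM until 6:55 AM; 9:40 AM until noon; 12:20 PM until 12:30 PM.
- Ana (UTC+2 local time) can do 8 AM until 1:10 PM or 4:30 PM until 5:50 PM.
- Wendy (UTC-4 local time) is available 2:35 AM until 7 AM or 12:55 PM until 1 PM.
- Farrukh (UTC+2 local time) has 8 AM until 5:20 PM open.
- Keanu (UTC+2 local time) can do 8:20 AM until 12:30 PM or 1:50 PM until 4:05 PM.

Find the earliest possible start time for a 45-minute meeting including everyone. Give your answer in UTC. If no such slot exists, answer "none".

06:50

Carol in UTC: 06:50-10:40, 14:15-15:25 (add 4h to convert from UTC-4).
Sofia in UTC: 06:00-10:55, 13:40-16:00, 16:20-16:30 (add 4h to convert from UTC-4).
Ana in UTC: 06:00-11:10, 14:30-15:50 (subtract 2h to convert from UTC+2).
Wendy in UTC: 06:35-11:00, 16:55-17:00 (add 4h to convert from UTC-4).
Farrukh in UTC: 06:00-15:20 (subtract 2h to convert from UTC+2).
Keanu in UTC: 06:20-10:30, 11:50-14:05 (subtract 2h to convert from UTC+2).
Carol ∩ Sofia: 06:50-10:40, 14:15-15:25.
Carol ∩ Sofia ∩ Ana: 06:50-10:40, 14:30-15:25.
Carol ∩ Sofia ∩ Ana ∩ Wendy: 06:50-10:40.
Carol ∩ Sofia ∩ Ana ∩ Wendy ∩ Farrukh: 06:50-10:40.
Carol ∩ Sofia ∩ Ana ∩ Wendy ∩ Farrukh ∩ Keanu: 06:50-10:30.
Those are the intersection windows.
The first common window of at least 45 minutes is 06:50-10:30, so the earliest start is 06:50.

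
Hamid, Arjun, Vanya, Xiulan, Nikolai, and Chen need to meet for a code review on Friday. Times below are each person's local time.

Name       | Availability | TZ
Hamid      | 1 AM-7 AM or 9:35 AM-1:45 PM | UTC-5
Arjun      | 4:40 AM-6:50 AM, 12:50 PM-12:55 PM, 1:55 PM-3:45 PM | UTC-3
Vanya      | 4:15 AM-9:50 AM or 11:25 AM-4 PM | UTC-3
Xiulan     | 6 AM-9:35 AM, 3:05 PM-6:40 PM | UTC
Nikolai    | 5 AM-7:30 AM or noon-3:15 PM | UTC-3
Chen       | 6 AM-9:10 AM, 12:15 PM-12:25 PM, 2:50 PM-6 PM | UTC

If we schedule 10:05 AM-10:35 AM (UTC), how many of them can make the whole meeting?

2

Hamid in UTC: 06:00-12:00, 14:35-18:45 (add 5h to convert from UTC-5).
Arjun in UTC: 07:40-09:50, 15:50-15:55, 16:55-18:45 (add 3h to convert from UTC-3).
Vanya in UTC: 07:15-12:50, 14:25-19:00 (add 3h to convert from UTC-3).
Xiulan in UTC: 06:00-09:35, 15:05-18:40.
Nikolai in UTC: 08:00-10:30, 15:00-18:15 (add 3h to convert from UTC-3).
Chen in UTC: 06:00-09:10, 12:15-12:25, 14:50-18:00.
Hamid and Vanya can make the full 10:05-10:35 slot — that's 2.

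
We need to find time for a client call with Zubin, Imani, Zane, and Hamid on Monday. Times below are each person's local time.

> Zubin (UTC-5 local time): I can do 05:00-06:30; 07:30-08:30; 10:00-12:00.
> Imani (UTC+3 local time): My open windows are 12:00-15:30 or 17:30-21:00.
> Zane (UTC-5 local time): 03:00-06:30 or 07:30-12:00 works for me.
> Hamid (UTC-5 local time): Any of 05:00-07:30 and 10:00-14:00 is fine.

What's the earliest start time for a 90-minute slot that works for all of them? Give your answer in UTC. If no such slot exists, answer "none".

Zubin in UTC: 10:00-11:30, 12:30-13:30, 15:00-17:00 (add 5h to convert from UTC-5).
Imani in UTC: 09:00-12:30, 14:30-18:00 (subtract 3h to convert from UTC+3).
Zane in UTC: 08:00-11:30, 12:30-17:00 (add 5h to convert from UTC-5).
Hamid in UTC: 10:00-12:30, 15:00-19:00 (add 5h to convert from UTC-5).
Zubin ∩ Imani: 10:00-11:30, 15:00-17:00.
Zubin ∩ Imani ∩ Zane: 10:00-11:30, 15:00-17:00.
Zubin ∩ Imani ∩ Zane ∩ Hamid: 10:00-11:30, 15:00-17:00.
The first common window of at least 90 minutes is 10:00-11:30, so the earliest start is 10:00.

10:00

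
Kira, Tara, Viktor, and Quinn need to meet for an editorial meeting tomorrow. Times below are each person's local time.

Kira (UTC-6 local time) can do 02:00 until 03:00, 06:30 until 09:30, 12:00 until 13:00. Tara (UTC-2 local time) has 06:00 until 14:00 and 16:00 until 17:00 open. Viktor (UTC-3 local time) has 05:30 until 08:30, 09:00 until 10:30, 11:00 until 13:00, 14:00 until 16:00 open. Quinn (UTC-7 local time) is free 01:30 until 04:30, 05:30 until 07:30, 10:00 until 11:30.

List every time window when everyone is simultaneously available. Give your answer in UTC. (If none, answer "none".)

08:30-09:00, 12:30-13:30, 14:00-14:30, 18:00-18:30

Kira in UTC: 08:00-09:00, 12:30-15:30, 18:00-19:00 (add 6h to convert from UTC-6).
Tara in UTC: 08:00-16:00, 18:00-19:00 (add 2h to convert from UTC-2).
Viktor in UTC: 08:30-11:30, 12:00-13:30, 14:00-16:00, 17:00-19:00 (add 3h to convert from UTC-3).
Quinn in UTC: 08:30-11:30, 12:30-14:30, 17:00-18:30 (add 7h to convert from UTC-7).
Kira ∩ Tara: 08:00-09:00, 12:30-15:30, 18:00-19:00.
Kira ∩ Tara ∩ Viktor: 08:30-09:00, 12:30-13:30, 14:00-15:30, 18:00-19:00.
Kira ∩ Tara ∩ Viktor ∩ Quinn: 08:30-09:00, 12:30-13:30, 14:00-14:30, 18:00-18:30.
So the common availability across everyone is 08:30-09:00, 12:30-13:30, 14:00-14:30, 18:00-18:30.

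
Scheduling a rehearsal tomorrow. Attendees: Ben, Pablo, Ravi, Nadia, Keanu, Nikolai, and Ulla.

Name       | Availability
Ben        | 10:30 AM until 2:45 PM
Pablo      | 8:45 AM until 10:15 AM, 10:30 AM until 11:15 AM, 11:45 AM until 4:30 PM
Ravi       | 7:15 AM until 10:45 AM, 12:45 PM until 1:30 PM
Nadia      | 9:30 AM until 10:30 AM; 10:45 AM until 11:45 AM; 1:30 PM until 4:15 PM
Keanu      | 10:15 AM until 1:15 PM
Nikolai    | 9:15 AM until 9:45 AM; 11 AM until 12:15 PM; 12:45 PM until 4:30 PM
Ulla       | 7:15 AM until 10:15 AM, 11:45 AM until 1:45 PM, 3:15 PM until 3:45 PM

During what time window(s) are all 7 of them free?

Ben ∩ Pablo: 10:30-11:15, 11:45-14:45.
Ben ∩ Pablo ∩ Ravi: 10:30-10:45, 12:45-13:30.
Ben ∩ Pablo ∩ Ravi ∩ Nadia: ∅.
Ben ∩ Pablo ∩ Ravi ∩ Nadia ∩ Keanu: ∅.
Ben ∩ Pablo ∩ Ravi ∩ Nadia ∩ Keanu ∩ Nikolai: ∅.
Ben ∩ Pablo ∩ Ravi ∩ Nadia ∩ Keanu ∩ Nikolai ∩ Ulla: ∅.
There is no time when everyone is free.

none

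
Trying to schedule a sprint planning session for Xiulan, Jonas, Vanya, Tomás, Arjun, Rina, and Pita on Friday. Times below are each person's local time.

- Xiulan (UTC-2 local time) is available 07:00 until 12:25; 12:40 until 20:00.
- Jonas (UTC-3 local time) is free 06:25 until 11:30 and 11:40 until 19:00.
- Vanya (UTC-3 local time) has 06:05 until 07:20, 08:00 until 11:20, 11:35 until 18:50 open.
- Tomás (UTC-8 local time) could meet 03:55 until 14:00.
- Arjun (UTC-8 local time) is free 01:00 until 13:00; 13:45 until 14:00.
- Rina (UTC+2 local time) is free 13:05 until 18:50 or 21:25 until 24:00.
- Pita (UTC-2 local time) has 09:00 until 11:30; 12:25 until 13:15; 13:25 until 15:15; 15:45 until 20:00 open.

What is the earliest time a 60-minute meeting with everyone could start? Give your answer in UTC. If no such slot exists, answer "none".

11:55

Xiulan in UTC: 09:00-14:25, 14:40-22:00 (add 2h to convert from UTC-2).
Jonas in UTC: 09:25-14:30, 14:40-22:00 (add 3h to convert from UTC-3).
Vanya in UTC: 09:05-10:20, 11:00-14:20, 14:35-21:50 (add 3h to convert from UTC-3).
Tomás in UTC: 11:55-22:00 (add 8h to convert from UTC-8).
Arjun in UTC: 09:00-21:00, 21:45-22:00 (add 8h to convert from UTC-8).
Rina in UTC: 11:05-16:50, 19:25-22:00 (subtract 2h to convert from UTC+2).
Pita in UTC: 11:00-13:30, 14:25-15:15, 15:25-17:15, 17:45-22:00 (add 2h to convert from UTC-2).
Xiulan ∩ Jonas: 09:25-14:25, 14:40-22:00.
Xiulan ∩ Jonas ∩ Vanya: 09:25-10:20, 11:00-14:20, 14:40-21:50.
Xiulan ∩ Jonas ∩ Vanya ∩ Tomás: 11:55-14:20, 14:40-21:50.
Xiulan ∩ Jonas ∩ Vanya ∩ Tomás ∩ Arjun: 11:55-14:20, 14:40-21:00, 21:45-21:50.
Xiulan ∩ Jonas ∩ Vanya ∩ Tomás ∩ Arjun ∩ Rina: 11:55-14:20, 14:40-16:50, 19:25-21:00, 21:45-21:50.
Xiulan ∩ Jonas ∩ Vanya ∩ Tomás ∩ Arjun ∩ Rina ∩ Pita: 11:55-13:30, 14:40-15:15, 15:25-16:50, 19:25-21:00, 21:45-21:50.
So the common availability across everyone is 11:55-13:30, 14:40-15:15, 15:25-16:50, 19:25-21:00, 21:45-21:50.
The first common window of at least 60 minutes is 11:55-13:30, so the earliest start is 11:55.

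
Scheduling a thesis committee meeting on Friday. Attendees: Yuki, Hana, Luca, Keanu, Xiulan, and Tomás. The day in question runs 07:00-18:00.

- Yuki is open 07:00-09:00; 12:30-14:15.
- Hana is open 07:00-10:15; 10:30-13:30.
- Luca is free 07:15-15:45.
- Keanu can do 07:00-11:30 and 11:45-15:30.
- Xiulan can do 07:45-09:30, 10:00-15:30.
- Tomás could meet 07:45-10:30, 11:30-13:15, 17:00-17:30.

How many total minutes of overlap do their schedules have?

120

Yuki ∩ Hana: 07:00-09:00, 12:30-13:30.
Yuki ∩ Hana ∩ Luca: 07:15-09:00, 12:30-13:30.
Yuki ∩ Hana ∩ Luca ∩ Keanu: 07:15-09:00, 12:30-13:30.
Yuki ∩ Hana ∩ Luca ∩ Keanu ∩ Xiulan: 07:45-09:00, 12:30-13:30.
Yuki ∩ Hana ∩ Luca ∩ Keanu ∩ Xiulan ∩ Tomás: 07:45-09:00, 12:30-13:15.
Those are the intersection windows.
Summing the common windows: 75 + 45 = 120 minutes.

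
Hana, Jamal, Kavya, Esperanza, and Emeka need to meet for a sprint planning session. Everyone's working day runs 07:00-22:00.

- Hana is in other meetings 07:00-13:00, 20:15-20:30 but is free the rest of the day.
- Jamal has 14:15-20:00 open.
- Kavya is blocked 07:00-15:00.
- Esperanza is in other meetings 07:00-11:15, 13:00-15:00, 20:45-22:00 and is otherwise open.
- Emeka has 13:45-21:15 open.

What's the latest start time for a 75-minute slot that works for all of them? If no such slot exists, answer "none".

18:45

Hana free: 13:00-20:15, 20:30-22:00 (invert busy blocks within the working day).
Jamal free: 14:15-20:00.
Kavya free: 15:00-22:00 (invert busy blocks within the working day).
Esperanza free: 11:15-13:00, 15:00-20:45 (invert busy blocks within the working day).
Emeka free: 13:45-21:15.
Hana ∩ Jamal: 14:15-20:00.
Hana ∩ Jamal ∩ Kavya: 15:00-20:00.
Hana ∩ Jamal ∩ Kavya ∩ Esperanza: 15:00-20:00.
Hana ∩ Jamal ∩ Kavya ∩ Esperanza ∩ Emeka: 15:00-20:00.
The last common window of at least 75 minutes is 15:00-20:00; a 75-minute meeting can start as late as 18:45 and still end by 20:00.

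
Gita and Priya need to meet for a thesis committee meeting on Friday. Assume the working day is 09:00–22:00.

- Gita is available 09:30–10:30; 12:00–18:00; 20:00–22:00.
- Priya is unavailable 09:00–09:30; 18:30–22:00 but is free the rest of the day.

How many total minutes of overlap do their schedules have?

Gita free: 09:30-10:30, 12:00-18:00, 20:00-22:00.
Priya free: 09:30-18:30 (invert busy blocks within the working day).
Gita ∩ Priya: 09:30-10:30, 12:00-18:00.
Those are the intersection windows.
Summing the common windows: 60 + 360 = 420 minutes.

420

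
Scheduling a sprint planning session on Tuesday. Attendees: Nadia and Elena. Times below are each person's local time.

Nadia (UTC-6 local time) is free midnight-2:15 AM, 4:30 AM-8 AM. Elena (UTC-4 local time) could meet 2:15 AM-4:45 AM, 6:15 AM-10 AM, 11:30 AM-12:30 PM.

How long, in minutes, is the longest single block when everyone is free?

210

Nadia in UTC: 06:00-08:15, 10:30-14:00 (add 6h to convert from UTC-6).
Elena in UTC: 06:15-08:45, 10:15-14:00, 15:30-16:30 (add 4h to convert from UTC-4).
Nadia ∩ Elena: 06:15-08:15, 10:30-14:00.
So the common availability across everyone is 06:15-08:15, 10:30-14:00.
The longest is 10:30-14:00 at 210 minutes.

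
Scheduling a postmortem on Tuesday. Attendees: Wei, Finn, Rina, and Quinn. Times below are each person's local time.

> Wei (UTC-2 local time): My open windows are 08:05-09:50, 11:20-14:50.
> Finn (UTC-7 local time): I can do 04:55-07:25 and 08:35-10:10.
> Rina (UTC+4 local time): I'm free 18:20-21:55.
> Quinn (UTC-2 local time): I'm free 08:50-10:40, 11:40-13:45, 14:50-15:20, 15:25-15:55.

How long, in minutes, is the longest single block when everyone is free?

Wei in UTC: 10:05-11:50, 13:20-16:50 (add 2h to convert from UTC-2).
Finn in UTC: 11:55-14:25, 15:35-17:10 (add 7h to convert from UTC-7).
Rina in UTC: 14:20-17:55 (subtract 4h to convert from UTC+4).
Quinn in UTC: 10:50-12:40, 13:40-15:45, 16:50-17:20, 17:25-17:55 (add 2h to convert from UTC-2).
Wei ∩ Finn: 13:20-14:25, 15:35-16:50.
Wei ∩ Finn ∩ Rina: 14:20-14:25, 15:35-16:50.
Wei ∩ Finn ∩ Rina ∩ Quinn: 14:20-14:25, 15:35-15:45.
Those are the intersection windows.
The longest is 15:35-15:45 at 10 minutes.

10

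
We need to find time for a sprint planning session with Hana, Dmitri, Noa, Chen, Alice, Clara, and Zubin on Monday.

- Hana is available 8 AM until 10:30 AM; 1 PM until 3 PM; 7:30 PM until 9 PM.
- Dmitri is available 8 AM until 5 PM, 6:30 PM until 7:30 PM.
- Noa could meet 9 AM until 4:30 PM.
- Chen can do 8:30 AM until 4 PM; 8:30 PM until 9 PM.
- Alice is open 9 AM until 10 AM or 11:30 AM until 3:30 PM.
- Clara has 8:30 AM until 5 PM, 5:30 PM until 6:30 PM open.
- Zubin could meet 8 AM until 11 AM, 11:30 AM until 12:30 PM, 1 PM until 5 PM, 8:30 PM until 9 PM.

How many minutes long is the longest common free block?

120

Hana ∩ Dmitri: 08:00-10:30, 13:00-15:00.
Hana ∩ Dmitri ∩ Noa: 09:00-10:30, 13:00-15:00.
Hana ∩ Dmitri ∩ Noa ∩ Chen: 09:00-10:30, 13:00-15:00.
Hana ∩ Dmitri ∩ Noa ∩ Chen ∩ Alice: 09:00-10:00, 13:00-15:00.
Hana ∩ Dmitri ∩ Noa ∩ Chen ∩ Alice ∩ Clara: 09:00-10:00, 13:00-15:00.
Hana ∩ Dmitri ∩ Noa ∩ Chen ∩ Alice ∩ Clara ∩ Zubin: 09:00-10:00, 13:00-15:00.
The longest is 13:00-15:00 at 120 minutes.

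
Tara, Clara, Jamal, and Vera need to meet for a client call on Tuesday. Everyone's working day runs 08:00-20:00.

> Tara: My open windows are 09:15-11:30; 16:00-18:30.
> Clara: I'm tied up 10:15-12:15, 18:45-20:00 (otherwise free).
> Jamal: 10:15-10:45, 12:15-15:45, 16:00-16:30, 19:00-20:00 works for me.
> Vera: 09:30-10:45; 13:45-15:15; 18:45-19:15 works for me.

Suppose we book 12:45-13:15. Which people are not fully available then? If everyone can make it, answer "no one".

Tara, Vera

Tara free: 09:15-11:30, 16:00-18:30.
Clara free: 08:00-10:15, 12:15-18:45 (invert busy blocks within the working day).
Jamal free: 10:15-10:45, 12:15-15:45, 16:00-16:30, 19:00-20:00.
Vera free: 09:30-10:45, 13:45-15:15, 18:45-19:15.
Tara: not fully free for 12:45-13:15. Clara: free for 12:45-13:15. Jamal: free for 12:45-13:15. Vera: not fully free for 12:45-13:15.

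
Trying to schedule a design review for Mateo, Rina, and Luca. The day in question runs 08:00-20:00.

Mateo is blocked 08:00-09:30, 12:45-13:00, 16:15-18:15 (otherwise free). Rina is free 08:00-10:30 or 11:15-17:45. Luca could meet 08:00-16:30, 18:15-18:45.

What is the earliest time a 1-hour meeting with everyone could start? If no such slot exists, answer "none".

Mateo free: 09:30-12:45, 13:00-16:15, 18:15-20:00 (invert busy blocks within the working day).
Rina free: 08:00-10:30, 11:15-17:45.
Luca free: 08:00-16:30, 18:15-18:45.
Mateo ∩ Rina: 09:30-10:30, 11:15-12:45, 13:00-16:15.
Mateo ∩ Rina ∩ Luca: 09:30-10:30, 11:15-12:45, 13:00-16:15.
So the common availability across everyone is 09:30-10:30, 11:15-12:45, 13:00-16:15.
The first common window of at least 60 minutes is 09:30-10:30, so the earliest start is 09:30.

09:30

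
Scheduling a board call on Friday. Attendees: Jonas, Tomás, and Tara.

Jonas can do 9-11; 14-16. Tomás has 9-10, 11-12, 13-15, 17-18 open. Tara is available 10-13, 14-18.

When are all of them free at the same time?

14:00-15:00

Jonas ∩ Tomás: 09:00-10:00, 14:00-15:00.
Jonas ∩ Tomás ∩ Tara: 14:00-15:00.
Those are the intersection windows.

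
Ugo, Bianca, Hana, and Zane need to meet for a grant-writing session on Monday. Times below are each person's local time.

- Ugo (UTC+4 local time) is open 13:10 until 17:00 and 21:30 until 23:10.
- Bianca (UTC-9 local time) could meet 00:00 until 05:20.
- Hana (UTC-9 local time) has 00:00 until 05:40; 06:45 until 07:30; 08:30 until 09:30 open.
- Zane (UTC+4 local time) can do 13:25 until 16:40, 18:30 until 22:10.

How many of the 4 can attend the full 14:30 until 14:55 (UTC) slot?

1

Ugo in UTC: 09:10-13:00, 17:30-19:10 (subtract 4h to convert from UTC+4).
Bianca in UTC: 09:00-14:20 (add 9h to convert from UTC-9).
Hana in UTC: 09:00-14:40, 15:45-16:30, 17:30-18:30 (add 9h to convert from UTC-9).
Zane in UTC: 09:25-12:40, 14:30-18:10 (subtract 4h to convert from UTC+4).
Zane can make the full 14:30-14:55 slot — that's 1.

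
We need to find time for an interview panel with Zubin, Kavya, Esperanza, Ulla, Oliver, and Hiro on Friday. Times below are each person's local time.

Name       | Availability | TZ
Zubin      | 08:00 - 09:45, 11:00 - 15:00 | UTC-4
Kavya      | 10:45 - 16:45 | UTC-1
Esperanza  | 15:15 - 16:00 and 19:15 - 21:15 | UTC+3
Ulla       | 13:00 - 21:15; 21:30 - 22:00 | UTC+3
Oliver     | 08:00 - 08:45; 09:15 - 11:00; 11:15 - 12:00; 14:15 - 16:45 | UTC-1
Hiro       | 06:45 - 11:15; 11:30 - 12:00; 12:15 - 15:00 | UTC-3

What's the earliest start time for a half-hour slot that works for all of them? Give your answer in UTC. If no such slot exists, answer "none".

12:15

Zubin in UTC: 12:00-13:45, 15:00-19:00 (add 4h to convert from UTC-4).
Kavya in UTC: 11:45-17:45 (add 1h to convert from UTC-1).
Esperanza in UTC: 12:15-13:00, 16:15-18:15 (subtract 3h to convert from UTC+3).
Ulla in UTC: 10:00-18:15, 18:30-19:00 (subtract 3h to convert from UTC+3).
Oliver in UTC: 09:00-09:45, 10:15-12:00, 12:15-13:00, 15:15-17:45 (add 1h to convert from UTC-1).
Hiro in UTC: 09:45-14:15, 14:30-15:00, 15:15-18:00 (add 3h to convert from UTC-3).
Zubin ∩ Kavya: 12:00-13:45, 15:00-17:45.
Zubin ∩ Kavya ∩ Esperanza: 12:15-13:00, 16:15-17:45.
Zubin ∩ Kavya ∩ Esperanza ∩ Ulla: 12:15-13:00, 16:15-17:45.
Zubin ∩ Kavya ∩ Esperanza ∩ Ulla ∩ Oliver: 12:15-13:00, 16:15-17:45.
Zubin ∩ Kavya ∩ Esperanza ∩ Ulla ∩ Oliver ∩ Hiro: 12:15-13:00, 16:15-17:45.
The first common window of at least 30 minutes is 12:15-13:00, so the earliest start is 12:15.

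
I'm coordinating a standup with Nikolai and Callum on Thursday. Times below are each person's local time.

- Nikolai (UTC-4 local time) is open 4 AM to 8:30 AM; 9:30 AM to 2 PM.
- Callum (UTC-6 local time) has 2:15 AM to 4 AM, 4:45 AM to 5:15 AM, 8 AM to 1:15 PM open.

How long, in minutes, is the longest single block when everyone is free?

Nikolai in UTC: 08:00-12:30, 13:30-18:00 (add 4h to convert from UTC-4).
Callum in UTC: 08:15-10:00, 10:45-11:15, 14:00-19:15 (add 6h to convert from UTC-6).
Nikolai ∩ Callum: 08:15-10:00, 10:45-11:15, 14:00-18:00.
Those are the intersection windows.
The longest is 14:00-18:00 at 240 minutes.

240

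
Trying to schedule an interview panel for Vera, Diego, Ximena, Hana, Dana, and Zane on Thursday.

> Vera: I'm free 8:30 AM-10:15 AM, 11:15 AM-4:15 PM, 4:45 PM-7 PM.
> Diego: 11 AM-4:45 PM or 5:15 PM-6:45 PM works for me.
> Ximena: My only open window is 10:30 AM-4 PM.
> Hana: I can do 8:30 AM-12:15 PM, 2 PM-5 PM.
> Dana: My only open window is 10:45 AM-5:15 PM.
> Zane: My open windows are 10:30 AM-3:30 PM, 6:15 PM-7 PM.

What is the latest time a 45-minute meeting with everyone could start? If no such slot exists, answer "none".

Vera ∩ Diego: 11:15-16:15, 17:15-18:45.
Vera ∩ Diego ∩ Ximena: 11:15-16:00.
Vera ∩ Diego ∩ Ximena ∩ Hana: 11:15-12:15, 14:00-16:00.
Vera ∩ Diego ∩ Ximena ∩ Hana ∩ Dana: 11:15-12:15, 14:00-16:00.
Vera ∩ Diego ∩ Ximena ∩ Hana ∩ Dana ∩ Zane: 11:15-12:15, 14:00-15:30.
The last common window of at least 45 minutes is 14:00-15:30; a 45-minute meeting can start as late as 14:45 and still end by 15:30.

14:45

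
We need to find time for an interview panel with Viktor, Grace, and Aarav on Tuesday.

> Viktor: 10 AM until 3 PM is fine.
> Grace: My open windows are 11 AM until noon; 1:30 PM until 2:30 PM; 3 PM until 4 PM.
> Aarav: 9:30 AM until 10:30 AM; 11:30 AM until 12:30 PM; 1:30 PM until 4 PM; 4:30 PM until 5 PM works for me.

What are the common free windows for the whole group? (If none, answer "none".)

Viktor ∩ Grace: 11:00-12:00, 13:30-14:30.
Viktor ∩ Grace ∩ Aarav: 11:30-12:00, 13:30-14:30.
So the common availability across everyone is 11:30-12:00, 13:30-14:30.

11:30-12:00, 13:30-14:30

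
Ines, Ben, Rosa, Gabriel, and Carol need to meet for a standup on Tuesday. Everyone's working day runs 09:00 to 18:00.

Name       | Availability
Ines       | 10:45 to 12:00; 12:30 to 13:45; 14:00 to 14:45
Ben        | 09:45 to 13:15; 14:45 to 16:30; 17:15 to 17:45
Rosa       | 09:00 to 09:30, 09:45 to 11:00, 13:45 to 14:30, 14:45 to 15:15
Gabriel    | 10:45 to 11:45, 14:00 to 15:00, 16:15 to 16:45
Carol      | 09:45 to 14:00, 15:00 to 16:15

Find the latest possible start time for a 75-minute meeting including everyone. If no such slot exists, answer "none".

Ines ∩ Ben: 10:45-12:00, 12:30-13:15.
Ines ∩ Ben ∩ Rosa: 10:45-11:00.
Ines ∩ Ben ∩ Rosa ∩ Gabriel: 10:45-11:00.
Ines ∩ Ben ∩ Rosa ∩ Gabriel ∩ Carol: 10:45-11:00.
No common window is at least 75 minutes long.

none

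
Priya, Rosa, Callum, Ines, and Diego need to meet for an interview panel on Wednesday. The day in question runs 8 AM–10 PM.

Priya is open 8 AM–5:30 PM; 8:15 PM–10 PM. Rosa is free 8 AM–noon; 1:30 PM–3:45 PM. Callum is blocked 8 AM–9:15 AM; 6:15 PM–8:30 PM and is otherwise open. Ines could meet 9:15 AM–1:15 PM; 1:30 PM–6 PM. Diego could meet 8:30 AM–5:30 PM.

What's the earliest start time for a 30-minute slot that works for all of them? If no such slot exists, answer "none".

09:15

Priya free: 08:00-17:30, 20:15-22:00.
Rosa free: 08:00-12:00, 13:30-15:45.
Callum free: 09:15-18:15, 20:30-22:00 (invert busy blocks within the working day).
Ines free: 09:15-13:15, 13:30-18:00.
Diego free: 08:30-17:30.
Priya ∩ Rosa: 08:00-12:00, 13:30-15:45.
Priya ∩ Rosa ∩ Callum: 09:15-12:00, 13:30-15:45.
Priya ∩ Rosa ∩ Callum ∩ Ines: 09:15-12:00, 13:30-15:45.
Priya ∩ Rosa ∩ Callum ∩ Ines ∩ Diego: 09:15-12:00, 13:30-15:45.
The first common window of at least 30 minutes is 09:15-12:00, so the earliest start is 09:15.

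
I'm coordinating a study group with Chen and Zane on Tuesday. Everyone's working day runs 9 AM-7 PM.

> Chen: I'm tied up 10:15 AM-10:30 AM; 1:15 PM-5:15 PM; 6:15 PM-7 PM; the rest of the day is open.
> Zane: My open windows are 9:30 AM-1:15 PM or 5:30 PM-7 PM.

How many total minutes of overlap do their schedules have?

Chen free: 09:00-10:15, 10:30-13:15, 17:15-18:15 (invert busy blocks within the working day).
Zane free: 09:30-13:15, 17:30-19:00.
Chen ∩ Zane: 09:30-10:15, 10:30-13:15, 17:30-18:15.
Summing the common windows: 45 + 165 + 45 = 255 minutes.

255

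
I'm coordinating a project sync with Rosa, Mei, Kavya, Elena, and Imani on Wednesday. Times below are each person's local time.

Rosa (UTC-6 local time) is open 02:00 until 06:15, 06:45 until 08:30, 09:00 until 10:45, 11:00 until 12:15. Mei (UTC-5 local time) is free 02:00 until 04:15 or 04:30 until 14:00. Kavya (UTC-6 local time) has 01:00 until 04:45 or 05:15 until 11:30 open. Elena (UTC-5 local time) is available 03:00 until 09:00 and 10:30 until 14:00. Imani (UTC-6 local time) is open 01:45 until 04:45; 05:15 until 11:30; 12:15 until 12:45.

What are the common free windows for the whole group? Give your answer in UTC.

Rosa in UTC: 08:00-12:15, 12:45-14:30, 15:00-16:45, 17:00-18:15 (add 6h to convert from UTC-6).
Mei in UTC: 07:00-09:15, 09:30-19:00 (add 5h to convert from UTC-5).
Kavya in UTC: 07:00-10:45, 11:15-17:30 (add 6h to convert from UTC-6).
Elena in UTC: 08:00-14:00, 15:30-19:00 (add 5h to convert from UTC-5).
Imani in UTC: 07:45-10:45, 11:15-17:30, 18:15-18:45 (add 6h to convert from UTC-6).
Rosa ∩ Mei: 08:00-09:15, 09:30-12:15, 12:45-14:30, 15:00-16:45, 17:00-18:15.
Rosa ∩ Mei ∩ Kavya: 08:00-09:15, 09:30-10:45, 11:15-12:15, 12:45-14:30, 15:00-16:45, 17:00-17:30.
Rosa ∩ Mei ∩ Kavya ∩ Elena: 08:00-09:15, 09:30-10:45, 11:15-12:15, 12:45-14:00, 15:30-16:45, 17:00-17:30.
Rosa ∩ Mei ∩ Kavya ∩ Elena ∩ Imani: 08:00-09:15, 09:30-10:45, 11:15-12:15, 12:45-14:00, 15:30-16:45, 17:00-17:30.

08:00-09:15, 09:30-10:45, 11:15-12:15, 12:45-14:00, 15:30-16:45, 17:00-17:30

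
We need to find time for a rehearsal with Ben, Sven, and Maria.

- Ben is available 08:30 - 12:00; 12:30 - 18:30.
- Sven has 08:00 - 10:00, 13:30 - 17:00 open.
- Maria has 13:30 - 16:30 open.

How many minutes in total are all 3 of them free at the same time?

180

Ben ∩ Sven: 08:30-10:00, 13:30-17:00.
Ben ∩ Sven ∩ Maria: 13:30-16:30.
That's a single block of 180 minutes.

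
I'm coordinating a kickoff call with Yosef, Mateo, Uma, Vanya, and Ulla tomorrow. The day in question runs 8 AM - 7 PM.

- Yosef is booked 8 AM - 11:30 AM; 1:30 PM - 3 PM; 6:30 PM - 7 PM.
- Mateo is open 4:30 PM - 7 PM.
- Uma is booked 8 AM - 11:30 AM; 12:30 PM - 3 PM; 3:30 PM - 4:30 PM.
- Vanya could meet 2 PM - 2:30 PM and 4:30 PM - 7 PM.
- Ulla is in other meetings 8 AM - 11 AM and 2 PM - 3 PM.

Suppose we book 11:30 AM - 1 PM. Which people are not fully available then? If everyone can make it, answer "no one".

Yosef free: 11:30-13:30, 15:00-18:30 (invert busy blocks within the working day).
Mateo free: 16:30-19:00.
Uma free: 11:30-12:30, 15:00-15:30, 16:30-19:00 (invert busy blocks within the working day).
Vanya free: 14:00-14:30, 16:30-19:00.
Ulla free: 11:00-14:00, 15:00-19:00 (invert busy blocks within the working day).
Yosef: free for 11:30-13:00. Mateo: not fully free for 11:30-13:00. Uma: not fully free for 11:30-13:00. Vanya: not fully free for 11:30-13:00. Ulla: free for 11:30-13:00.

Mateo, Uma, Vanya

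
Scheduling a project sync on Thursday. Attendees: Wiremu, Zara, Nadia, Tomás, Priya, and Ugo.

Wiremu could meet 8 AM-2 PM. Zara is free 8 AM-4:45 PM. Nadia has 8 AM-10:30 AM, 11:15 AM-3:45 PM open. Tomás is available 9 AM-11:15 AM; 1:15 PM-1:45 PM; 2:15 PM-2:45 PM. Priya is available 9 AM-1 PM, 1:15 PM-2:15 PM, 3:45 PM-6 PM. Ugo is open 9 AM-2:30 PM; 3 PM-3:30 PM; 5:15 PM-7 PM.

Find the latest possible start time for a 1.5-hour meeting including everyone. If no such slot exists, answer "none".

09:00

Wiremu ∩ Zara: 08:00-14:00.
Wiremu ∩ Zara ∩ Nadia: 08:00-10:30, 11:15-14:00.
Wiremu ∩ Zara ∩ Nadia ∩ Tomás: 09:00-10:30, 13:15-13:45.
Wiremu ∩ Zara ∩ Nadia ∩ Tomás ∩ Priya: 09:00-10:30, 13:15-13:45.
Wiremu ∩ Zara ∩ Nadia ∩ Tomás ∩ Priya ∩ Ugo: 09:00-10:30, 13:15-13:45.
The last common window of at least 90 minutes is 09:00-10:30; a 90-minute meeting can start as late as 09:00 and still end by 10:30.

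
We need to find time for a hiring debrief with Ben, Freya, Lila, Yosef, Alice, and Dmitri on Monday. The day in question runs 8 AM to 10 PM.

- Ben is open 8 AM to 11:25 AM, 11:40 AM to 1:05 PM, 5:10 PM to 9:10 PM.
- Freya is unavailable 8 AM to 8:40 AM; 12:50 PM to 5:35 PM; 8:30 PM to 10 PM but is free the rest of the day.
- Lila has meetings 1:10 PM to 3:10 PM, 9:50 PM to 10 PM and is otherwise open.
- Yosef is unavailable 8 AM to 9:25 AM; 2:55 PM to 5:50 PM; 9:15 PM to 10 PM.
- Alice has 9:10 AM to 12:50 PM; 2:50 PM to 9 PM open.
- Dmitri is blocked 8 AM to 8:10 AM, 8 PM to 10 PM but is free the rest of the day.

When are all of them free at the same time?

Ben free: 08:00-11:25, 11:40-13:05, 17:10-21:10.
Freya free: 08:40-12:50, 17:35-20:30 (invert busy blocks within the working day).
Lila free: 08:00-13:10, 15:10-21:50 (invert busy blocks within the working day).
Yosef free: 09:25-14:55, 17:50-21:15 (invert busy blocks within the working day).
Alice free: 09:10-12:50, 14:50-21:00.
Dmitri free: 08:10-20:00 (invert busy blocks within the working day).
Ben ∩ Freya: 08:40-11:25, 11:40-12:50, 17:35-20:30.
Ben ∩ Freya ∩ Lila: 08:40-11:25, 11:40-12:50, 17:35-20:30.
Ben ∩ Freya ∩ Lila ∩ Yosef: 09:25-11:25, 11:40-12:50, 17:50-20:30.
Ben ∩ Freya ∩ Lila ∩ Yosef ∩ Alice: 09:25-11:25, 11:40-12:50, 17:50-20:30.
Ben ∩ Freya ∩ Lila ∩ Yosef ∩ Alice ∩ Dmitri: 09:25-11:25, 11:40-12:50, 17:50-20:00.

09:25-11:25, 11:40-12:50, 17:50-20:00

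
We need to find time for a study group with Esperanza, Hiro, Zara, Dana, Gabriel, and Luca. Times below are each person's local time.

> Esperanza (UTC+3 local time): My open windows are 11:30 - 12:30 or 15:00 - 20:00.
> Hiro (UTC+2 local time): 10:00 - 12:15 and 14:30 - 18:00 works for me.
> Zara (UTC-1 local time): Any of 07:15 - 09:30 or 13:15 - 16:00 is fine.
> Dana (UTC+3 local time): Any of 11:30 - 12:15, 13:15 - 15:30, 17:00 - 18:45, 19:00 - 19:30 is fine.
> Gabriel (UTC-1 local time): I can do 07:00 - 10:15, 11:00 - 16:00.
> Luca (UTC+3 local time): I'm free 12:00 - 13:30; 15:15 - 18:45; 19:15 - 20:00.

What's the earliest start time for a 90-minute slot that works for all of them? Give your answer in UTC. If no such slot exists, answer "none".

Esperanza in UTC: 08:30-09:30, 12:00-17:00 (subtract 3h to convert from UTC+3).
Hiro in UTC: 08:00-10:15, 12:30-16:00 (subtract 2h to convert from UTC+2).
Zara in UTC: 08:15-10:30, 14:15-17:00 (add 1h to convert from UTC-1).
Dana in UTC: 08:30-09:15, 10:15-12:30, 14:00-15:45, 16:00-16:30 (subtract 3h to convert from UTC+3).
Gabriel in UTC: 08:00-11:15, 12:00-17:00 (add 1h to convert from UTC-1).
Luca in UTC: 09:00-10:30, 12:15-15:45, 16:15-17:00 (subtract 3h to convert from UTC+3).
Esperanza ∩ Hiro: 08:30-09:30, 12:30-16:00.
Esperanza ∩ Hiro ∩ Zara: 08:30-09:30, 14:15-16:00.
Esperanza ∩ Hiro ∩ Zara ∩ Dana: 08:30-09:15, 14:15-15:45.
Esperanza ∩ Hiro ∩ Zara ∩ Dana ∩ Gabriel: 08:30-09:15, 14:15-15:45.
Esperanza ∩ Hiro ∩ Zara ∩ Dana ∩ Gabriel ∩ Luca: 09:00-09:15, 14:15-15:45.
The first common window of at least 90 minutes is 14:15-15:45, so the earliest start is 14:15.

14:15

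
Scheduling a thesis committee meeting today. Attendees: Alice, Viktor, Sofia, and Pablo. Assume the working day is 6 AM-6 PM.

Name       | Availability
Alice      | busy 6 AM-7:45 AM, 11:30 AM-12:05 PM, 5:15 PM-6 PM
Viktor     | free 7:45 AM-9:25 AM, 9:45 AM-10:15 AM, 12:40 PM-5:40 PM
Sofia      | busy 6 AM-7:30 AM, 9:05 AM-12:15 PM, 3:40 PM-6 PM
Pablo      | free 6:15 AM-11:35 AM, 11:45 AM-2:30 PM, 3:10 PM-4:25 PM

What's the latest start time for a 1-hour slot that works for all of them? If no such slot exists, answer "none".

Alice free: 07:45-11:30, 12:05-17:15 (invert busy blocks within the working day).
Viktor free: 07:45-09:25, 09:45-10:15, 12:40-17:40.
Sofia free: 07:30-09:05, 12:15-15:40 (invert busy blocks within the working day).
Pablo free: 06:15-11:35, 11:45-14:30, 15:10-16:25.
Alice ∩ Viktor: 07:45-09:25, 09:45-10:15, 12:40-17:15.
Alice ∩ Viktor ∩ Sofia: 07:45-09:05, 12:40-15:40.
Alice ∩ Viktor ∩ Sofia ∩ Pablo: 07:45-09:05, 12:40-14:30, 15:10-15:40.
The last common window of at least 60 minutes is 12:40-14:30; a 60-minute meeting can start as late as 13:30 and still end by 14:30.

13:30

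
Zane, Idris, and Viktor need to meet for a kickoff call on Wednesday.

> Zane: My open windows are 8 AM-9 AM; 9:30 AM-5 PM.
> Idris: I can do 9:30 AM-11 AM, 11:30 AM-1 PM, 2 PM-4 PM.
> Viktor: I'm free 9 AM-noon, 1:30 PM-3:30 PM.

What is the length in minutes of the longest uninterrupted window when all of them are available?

90

Zane ∩ Idris: 09:30-11:00, 11:30-13:00, 14:00-16:00.
Zane ∩ Idris ∩ Viktor: 09:30-11:00, 11:30-12:00, 14:00-15:30.
The longest is 09:30-11:00 at 90 minutes.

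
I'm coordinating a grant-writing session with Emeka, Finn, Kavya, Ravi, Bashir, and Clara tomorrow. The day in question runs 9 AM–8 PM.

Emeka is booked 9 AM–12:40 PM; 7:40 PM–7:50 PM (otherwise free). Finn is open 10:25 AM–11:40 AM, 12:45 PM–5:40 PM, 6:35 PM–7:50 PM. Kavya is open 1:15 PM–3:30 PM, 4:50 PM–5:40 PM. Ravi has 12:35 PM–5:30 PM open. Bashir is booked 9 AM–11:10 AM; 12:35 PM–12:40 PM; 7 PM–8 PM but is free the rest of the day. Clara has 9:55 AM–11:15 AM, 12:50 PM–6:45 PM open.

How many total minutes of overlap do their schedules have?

175

Emeka free: 12:40-19:40, 19:50-20:00 (invert busy blocks within the working day).
Finn free: 10:25-11:40, 12:45-17:40, 18:35-19:50.
Kavya free: 13:15-15:30, 16:50-17:40.
Ravi free: 12:35-17:30.
Bashir free: 11:10-12:35, 12:40-19:00 (invert busy blocks within the working day).
Clara free: 09:55-11:15, 12:50-18:45.
Emeka ∩ Finn: 12:45-17:40, 18:35-19:40.
Emeka ∩ Finn ∩ Kavya: 13:15-15:30, 16:50-17:40.
Emeka ∩ Finn ∩ Kavya ∩ Ravi: 13:15-15:30, 16:50-17:30.
Emeka ∩ Finn ∩ Kavya ∩ Ravi ∩ Bashir: 13:15-15:30, 16:50-17:30.
Emeka ∩ Finn ∩ Kavya ∩ Ravi ∩ Bashir ∩ Clara: 13:15-15:30, 16:50-17:30.
Those are the intersection windows.
Summing the common windows: 135 + 40 = 175 minutes.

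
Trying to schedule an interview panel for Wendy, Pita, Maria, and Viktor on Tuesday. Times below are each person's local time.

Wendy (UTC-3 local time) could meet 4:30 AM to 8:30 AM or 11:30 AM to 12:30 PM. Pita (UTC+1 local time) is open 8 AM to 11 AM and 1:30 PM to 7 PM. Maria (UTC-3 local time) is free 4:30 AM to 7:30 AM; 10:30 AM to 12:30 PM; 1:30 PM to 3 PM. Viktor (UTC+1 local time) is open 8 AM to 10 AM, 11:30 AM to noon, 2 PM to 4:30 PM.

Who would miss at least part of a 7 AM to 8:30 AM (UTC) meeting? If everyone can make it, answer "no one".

Maria, Wendy

Wendy in UTC: 07:30-11:30, 14:30-15:30 (add 3h to convert from UTC-3).
Pita in UTC: 07:00-10:00, 12:30-18:00 (subtract 1h to convert from UTC+1).
Maria in UTC: 07:30-10:30, 13:30-15:30, 16:30-18:00 (add 3h to convert from UTC-3).
Viktor in UTC: 07:00-09:00, 10:30-11:00, 13:00-15:30 (subtract 1h to convert from UTC+1).
Wendy: not fully free for 07:00-08:30. Pita: free for 07:00-08:30. Maria: not fully free for 07:00-08:30. Viktor: free for 07:00-08:30.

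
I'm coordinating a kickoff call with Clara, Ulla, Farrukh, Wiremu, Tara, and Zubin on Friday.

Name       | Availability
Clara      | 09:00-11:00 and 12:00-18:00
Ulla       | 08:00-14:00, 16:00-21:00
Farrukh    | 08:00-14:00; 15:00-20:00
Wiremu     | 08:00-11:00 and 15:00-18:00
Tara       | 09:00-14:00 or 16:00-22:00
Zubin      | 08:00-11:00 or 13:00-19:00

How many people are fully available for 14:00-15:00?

Clara and Zubin can make the full 14:00-15:00 slot — that's 2.

2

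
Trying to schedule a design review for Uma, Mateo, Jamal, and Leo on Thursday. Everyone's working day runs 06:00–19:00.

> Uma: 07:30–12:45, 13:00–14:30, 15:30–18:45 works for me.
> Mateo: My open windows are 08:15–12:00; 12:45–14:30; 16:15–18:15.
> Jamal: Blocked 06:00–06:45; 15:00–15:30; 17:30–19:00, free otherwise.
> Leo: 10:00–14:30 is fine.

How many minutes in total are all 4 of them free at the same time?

210

Uma free: 07:30-12:45, 13:00-14:30, 15:30-18:45.
Mateo free: 08:15-12:00, 12:45-14:30, 16:15-18:15.
Jamal free: 06:45-15:00, 15:30-17:30 (invert busy blocks within the working day).
Leo free: 10:00-14:30.
Uma ∩ Mateo: 08:15-12:00, 13:00-14:30, 16:15-18:15.
Uma ∩ Mateo ∩ Jamal: 08:15-12:00, 13:00-14:30, 16:15-17:30.
Uma ∩ Mateo ∩ Jamal ∩ Leo: 10:00-12:00, 13:00-14:30.
Summing the common windows: 120 + 90 = 210 minutes.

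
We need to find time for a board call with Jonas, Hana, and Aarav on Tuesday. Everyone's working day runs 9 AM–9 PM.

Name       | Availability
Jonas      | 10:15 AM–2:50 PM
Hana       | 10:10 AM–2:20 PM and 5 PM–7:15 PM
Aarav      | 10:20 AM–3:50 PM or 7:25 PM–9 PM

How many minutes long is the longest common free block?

Jonas ∩ Hana: 10:15-14:20.
Jonas ∩ Hana ∩ Aarav: 10:20-14:20.
Those are the intersection windows.
The longest is 10:20-14:20 at 240 minutes.

240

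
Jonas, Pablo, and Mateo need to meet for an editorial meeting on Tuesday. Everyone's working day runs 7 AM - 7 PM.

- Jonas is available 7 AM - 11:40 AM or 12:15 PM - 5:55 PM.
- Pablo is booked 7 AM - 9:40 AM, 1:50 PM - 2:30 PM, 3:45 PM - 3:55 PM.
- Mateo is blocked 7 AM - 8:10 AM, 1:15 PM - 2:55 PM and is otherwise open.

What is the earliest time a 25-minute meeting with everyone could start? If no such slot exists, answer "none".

09:40

Jonas free: 07:00-11:40, 12:15-17:55.
Pablo free: 09:40-13:50, 14:30-15:45, 15:55-19:00 (invert busy blocks within the working day).
Mateo free: 08:10-13:15, 14:55-19:00 (invert busy blocks within the working day).
Jonas ∩ Pablo: 09:40-11:40, 12:15-13:50, 14:30-15:45, 15:55-17:55.
Jonas ∩ Pablo ∩ Mateo: 09:40-11:40, 12:15-13:15, 14:55-15:45, 15:55-17:55.
The first common window of at least 25 minutes is 09:40-11:40, so the earliest start is 09:40.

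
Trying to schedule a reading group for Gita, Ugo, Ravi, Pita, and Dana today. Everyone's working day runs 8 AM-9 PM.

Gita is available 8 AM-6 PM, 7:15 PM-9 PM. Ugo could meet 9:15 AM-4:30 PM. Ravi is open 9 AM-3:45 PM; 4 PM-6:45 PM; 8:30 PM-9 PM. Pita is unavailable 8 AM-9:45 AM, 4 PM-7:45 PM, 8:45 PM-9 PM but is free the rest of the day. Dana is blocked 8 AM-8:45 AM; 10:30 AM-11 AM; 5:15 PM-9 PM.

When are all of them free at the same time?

Gita free: 08:00-18:00, 19:15-21:00.
Ugo free: 09:15-16:30.
Ravi free: 09:00-15:45, 16:00-18:45, 20:30-21:00.
Pita free: 09:45-16:00, 19:45-20:45 (invert busy blocks within the working day).
Dana free: 08:45-10:30, 11:00-17:15 (invert busy blocks within the working day).
Gita ∩ Ugo: 09:15-16:30.
Gita ∩ Ugo ∩ Ravi: 09:15-15:45, 16:00-16:30.
Gita ∩ Ugo ∩ Ravi ∩ Pita: 09:45-15:45.
Gita ∩ Ugo ∩ Ravi ∩ Pita ∩ Dana: 09:45-10:30, 11:00-15:45.

09:45-10:30, 11:00-15:45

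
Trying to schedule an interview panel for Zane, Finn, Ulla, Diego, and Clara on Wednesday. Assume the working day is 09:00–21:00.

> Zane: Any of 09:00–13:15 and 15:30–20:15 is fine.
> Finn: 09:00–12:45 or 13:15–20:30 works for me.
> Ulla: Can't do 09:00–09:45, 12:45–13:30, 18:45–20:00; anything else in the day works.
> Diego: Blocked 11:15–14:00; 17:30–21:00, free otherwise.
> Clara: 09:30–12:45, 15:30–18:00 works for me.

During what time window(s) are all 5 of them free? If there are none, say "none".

09:45-11:15, 15:30-17:30

Zane free: 09:00-13:15, 15:30-20:15.
Finn free: 09:00-12:45, 13:15-20:30.
Ulla free: 09:45-12:45, 13:30-18:45, 20:00-21:00 (invert busy blocks within the working day).
Diego free: 09:00-11:15, 14:00-17:30 (invert busy blocks within the working day).
Clara free: 09:30-12:45, 15:30-18:00.
Zane ∩ Finn: 09:00-12:45, 15:30-20:15.
Zane ∩ Finn ∩ Ulla: 09:45-12:45, 15:30-18:45, 20:00-20:15.
Zane ∩ Finn ∩ Ulla ∩ Diego: 09:45-11:15, 15:30-17:30.
Zane ∩ Finn ∩ Ulla ∩ Diego ∩ Clara: 09:45-11:15, 15:30-17:30.
Those are the intersection windows.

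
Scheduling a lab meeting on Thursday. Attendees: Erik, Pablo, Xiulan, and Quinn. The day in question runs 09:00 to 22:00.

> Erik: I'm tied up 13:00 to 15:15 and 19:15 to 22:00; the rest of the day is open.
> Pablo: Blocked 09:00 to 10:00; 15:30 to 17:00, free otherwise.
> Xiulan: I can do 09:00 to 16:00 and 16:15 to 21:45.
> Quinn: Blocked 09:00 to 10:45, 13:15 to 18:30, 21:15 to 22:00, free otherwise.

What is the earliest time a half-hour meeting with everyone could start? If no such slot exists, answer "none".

10:45

Erik free: 09:00-13:00, 15:15-19:15 (invert busy blocks within the working day).
Pablo free: 10:00-15:30, 17:00-22:00 (invert busy blocks within the working day).
Xiulan free: 09:00-16:00, 16:15-21:45.
Quinn free: 10:45-13:15, 18:30-21:15 (invert busy blocks within the working day).
Erik ∩ Pablo: 10:00-13:00, 15:15-15:30, 17:00-19:15.
Erik ∩ Pablo ∩ Xiulan: 10:00-13:00, 15:15-15:30, 17:00-19:15.
Erik ∩ Pablo ∩ Xiulan ∩ Quinn: 10:45-13:00, 18:30-19:15.
The first common window of at least 30 minutes is 10:45-13:00, so the earliest start is 10:45.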